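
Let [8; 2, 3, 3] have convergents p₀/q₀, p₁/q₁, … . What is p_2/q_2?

59/7

Using pₖ = aₖpₖ₋₁ + pₖ₋₂, qₖ = aₖqₖ₋₁ + qₖ₋₂ (with p₋₁=1, p₋₂=0, q₋₁=0, q₋₂=1):
  k=0: a=8, p=8, q=1
  k=1: a=2, p=17, q=2
  k=2: a=3, p=59, q=7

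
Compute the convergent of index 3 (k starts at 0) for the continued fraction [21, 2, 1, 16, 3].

1067/50

Using pₖ = aₖpₖ₋₁ + pₖ₋₂, qₖ = aₖqₖ₋₁ + qₖ₋₂ (with p₋₁=1, p₋₂=0, q₋₁=0, q₋₂=1):
  k=0: a=21, p=21, q=1
  k=1: a=2, p=43, q=2
  k=2: a=1, p=64, q=3
  k=3: a=16, p=1067, q=50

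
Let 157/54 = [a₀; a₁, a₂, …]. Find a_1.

1

157 = 2·54 + 49   →  a_0 = 2
54 = 1·49 + 5   →  a_1 = 1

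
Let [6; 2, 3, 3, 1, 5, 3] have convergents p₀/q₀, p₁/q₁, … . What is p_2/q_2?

45/7

Using pₖ = aₖpₖ₋₁ + pₖ₋₂, qₖ = aₖqₖ₋₁ + qₖ₋₂ (with p₋₁=1, p₋₂=0, q₋₁=0, q₋₂=1):
  k=0: a=6, p=6, q=1
  k=1: a=2, p=13, q=2
  k=2: a=3, p=45, q=7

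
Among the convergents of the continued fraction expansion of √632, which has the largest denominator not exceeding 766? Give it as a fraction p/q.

7743/308

√632 = [25; 7, 6, 7, 50, …] (period length 4).
Convergents:
  p_0/q_0 = 25/1
  p_1/q_1 = 176/7
  p_2/q_2 = 1081/43
  p_3/q_3 = 7743/308
  p_4/q_4 = 388231/15443
q_3 = 308 ≤ 766 < 15443 = q_4, so the answer is 7743/308.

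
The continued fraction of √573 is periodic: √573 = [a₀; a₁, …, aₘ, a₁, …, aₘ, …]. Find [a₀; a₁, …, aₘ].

[23; 1, 14, 1, 46]

a₀ = ⌊√573⌋ = 23.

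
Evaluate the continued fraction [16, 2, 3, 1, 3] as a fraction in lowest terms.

559/34

Using pₖ = aₖpₖ₋₁ + pₖ₋₂ and qₖ = aₖqₖ₋₁ + qₖ₋₂:
  k=0: a=16, p=16, q=1
  k=1: a=2, p=33, q=2
  k=2: a=3, p=115, q=7
  k=3: a=1, p=148, q=9
  k=4: a=3, p=559, q=34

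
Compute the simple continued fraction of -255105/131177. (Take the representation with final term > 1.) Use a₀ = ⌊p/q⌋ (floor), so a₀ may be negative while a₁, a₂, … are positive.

-255105 = -2*131177 + 7249
131177 = 18*7249 + 695
7249 = 10*695 + 299
695 = 2*299 + 97
299 = 3*97 + 8
97 = 12*8 + 1
8 = 8*1 + 0  (stop)
So -255105/131177 = [-2; 18, 10, 2, 3, 12, 8].

[-2; 18, 10, 2, 3, 12, 8]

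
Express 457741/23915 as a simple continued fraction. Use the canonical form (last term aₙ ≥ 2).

[19; 7, 7, 1, 14, 9, 3]

457741 = 19×23915 + 3356
23915 = 7×3356 + 423
3356 = 7×423 + 395
423 = 1×395 + 28
395 = 14×28 + 3
28 = 9×3 + 1
3 = 3×1 + 0  (stop)
So 457741/23915 = [19; 7, 7, 1, 14, 9, 3].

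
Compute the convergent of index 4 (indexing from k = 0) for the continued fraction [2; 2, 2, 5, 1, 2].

77/32

Using pₖ = aₖpₖ₋₁ + pₖ₋₂, qₖ = aₖqₖ₋₁ + qₖ₋₂ (with p₋₁=1, p₋₂=0, q₋₁=0, q₋₂=1):
  k=0: a=2, p=2, q=1
  k=1: a=2, p=5, q=2
  k=2: a=2, p=12, q=5
  k=3: a=5, p=65, q=27
  k=4: a=1, p=77, q=32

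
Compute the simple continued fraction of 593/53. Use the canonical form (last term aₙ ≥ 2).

[11; 5, 3, 3]

593 = 11·53 + 10
53 = 5·10 + 3
10 = 3·3 + 1
3 = 3·1 + 0  (stop)
So 593/53 = [11; 5, 3, 3].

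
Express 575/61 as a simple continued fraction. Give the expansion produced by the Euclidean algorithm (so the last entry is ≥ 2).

575 = 9·61 + 26
61 = 2·26 + 9
26 = 2·9 + 8
9 = 1·8 + 1
8 = 8·1 + 0  (stop)
So 575/61 = [9; 2, 2, 1, 8].

[9; 2, 2, 1, 8]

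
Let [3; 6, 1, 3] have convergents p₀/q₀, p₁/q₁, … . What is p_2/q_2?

Using pₖ = aₖpₖ₋₁ + pₖ₋₂, qₖ = aₖqₖ₋₁ + qₖ₋₂ (with p₋₁=1, p₋₂=0, q₋₁=0, q₋₂=1):
  k=0: a=3, p=3, q=1
  k=1: a=6, p=19, q=6
  k=2: a=1, p=22, q=7

22/7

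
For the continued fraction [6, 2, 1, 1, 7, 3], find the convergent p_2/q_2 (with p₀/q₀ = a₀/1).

Using pₖ = aₖpₖ₋₁ + pₖ₋₂, qₖ = aₖqₖ₋₁ + qₖ₋₂ (with p₋₁=1, p₋₂=0, q₋₁=0, q₋₂=1):
  k=0: a=6, p=6, q=1
  k=1: a=2, p=13, q=2
  k=2: a=1, p=19, q=3

19/3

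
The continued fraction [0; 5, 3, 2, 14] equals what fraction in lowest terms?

Fold from the inside: start with 14/1.
  2 + 1/14 = 29/14
  3 + 14/29 = 101/29
  5 + 29/101 = 534/101
  0 + 101/534 = 101/534

101/534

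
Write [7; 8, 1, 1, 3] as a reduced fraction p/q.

Using pₖ = aₖpₖ₋₁ + pₖ₋₂ and qₖ = aₖqₖ₋₁ + qₖ₋₂:
  k=0: a=7, p=7, q=1
  k=1: a=8, p=57, q=8
  k=2: a=1, p=64, q=9
  k=3: a=1, p=121, q=17
  k=4: a=3, p=427, q=60

427/60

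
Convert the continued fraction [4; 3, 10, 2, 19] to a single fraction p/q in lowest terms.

5473/1266

Fold from the inside: start with 19/1.
  2 + 1/19 = 39/19
  10 + 19/39 = 409/39
  3 + 39/409 = 1266/409
  4 + 409/1266 = 5473/1266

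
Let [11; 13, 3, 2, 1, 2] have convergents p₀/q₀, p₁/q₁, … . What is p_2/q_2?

443/40

Using pₖ = aₖpₖ₋₁ + pₖ₋₂, qₖ = aₖqₖ₋₁ + qₖ₋₂ (with p₋₁=1, p₋₂=0, q₋₁=0, q₋₂=1):
  k=0: a=11, p=11, q=1
  k=1: a=13, p=144, q=13
  k=2: a=3, p=443, q=40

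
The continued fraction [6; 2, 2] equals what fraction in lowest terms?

32/5

Fold from the inside: start with 2/1.
  2 + 1/2 = 5/2
  6 + 2/5 = 32/5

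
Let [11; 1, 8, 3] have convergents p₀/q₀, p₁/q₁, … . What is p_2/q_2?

Using pₖ = aₖpₖ₋₁ + pₖ₋₂, qₖ = aₖqₖ₋₁ + qₖ₋₂ (with p₋₁=1, p₋₂=0, q₋₁=0, q₋₂=1):
  k=0: a=11, p=11, q=1
  k=1: a=1, p=12, q=1
  k=2: a=8, p=107, q=9

107/9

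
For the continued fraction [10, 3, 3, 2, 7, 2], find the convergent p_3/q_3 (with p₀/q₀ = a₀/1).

Using pₖ = aₖpₖ₋₁ + pₖ₋₂, qₖ = aₖqₖ₋₁ + qₖ₋₂ (with p₋₁=1, p₋₂=0, q₋₁=0, q₋₂=1):
  k=0: a=10, p=10, q=1
  k=1: a=3, p=31, q=3
  k=2: a=3, p=103, q=10
  k=3: a=2, p=237, q=23

237/23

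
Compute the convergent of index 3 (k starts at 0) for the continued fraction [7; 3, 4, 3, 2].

307/42

Using pₖ = aₖpₖ₋₁ + pₖ₋₂, qₖ = aₖqₖ₋₁ + qₖ₋₂ (with p₋₁=1, p₋₂=0, q₋₁=0, q₋₂=1):
  k=0: a=7, p=7, q=1
  k=1: a=3, p=22, q=3
  k=2: a=4, p=95, q=13
  k=3: a=3, p=307, q=42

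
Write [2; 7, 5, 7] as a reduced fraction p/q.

554/259

Fold from the inside: start with 7/1.
  5 + 1/7 = 36/7
  7 + 7/36 = 259/36
  2 + 36/259 = 554/259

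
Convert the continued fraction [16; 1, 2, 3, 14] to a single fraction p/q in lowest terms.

2388/143

Fold from the inside: start with 14/1.
  3 + 1/14 = 43/14
  2 + 14/43 = 100/43
  1 + 43/100 = 143/100
  16 + 100/143 = 2388/143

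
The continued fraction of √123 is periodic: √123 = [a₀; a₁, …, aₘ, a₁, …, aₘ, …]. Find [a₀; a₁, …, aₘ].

[11; 11, 22]

a₀ = ⌊√123⌋ = 11.
With m₀=0, d₀=1 and mₖ₊₁ = dₖaₖ − mₖ, dₖ₊₁ = (n − mₖ₊₁²)/dₖ, aₖ₊₁ = ⌊(a₀+mₖ₊₁)/dₖ₊₁⌋:
  k=1: m=11, d=2, a=11
  k=2: m=11, d=1, a=22
d=1 and a=2a₀=22 at k=2, so the next step gives (m, d) = (11, 2) again — its k=1 value — and the period has length 2.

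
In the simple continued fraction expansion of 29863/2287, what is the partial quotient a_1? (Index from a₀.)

29863 = 13·2287 + 132   →  a_0 = 13
2287 = 17·132 + 43   →  a_1 = 17

17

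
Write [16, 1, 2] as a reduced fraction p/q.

Using pₖ = aₖpₖ₋₁ + pₖ₋₂ and qₖ = aₖqₖ₋₁ + qₖ₋₂:
  k=0: a=16, p=16, q=1
  k=1: a=1, p=17, q=1
  k=2: a=2, p=50, q=3

50/3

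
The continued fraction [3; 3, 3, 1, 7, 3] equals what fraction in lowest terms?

1045/316

Using pₖ = aₖpₖ₋₁ + pₖ₋₂ and qₖ = aₖqₖ₋₁ + qₖ₋₂:
  k=0: a=3, p=3, q=1
  k=1: a=3, p=10, q=3
  k=2: a=3, p=33, q=10
  k=3: a=1, p=43, q=13
  k=4: a=7, p=334, q=101
  k=5: a=3, p=1045, q=316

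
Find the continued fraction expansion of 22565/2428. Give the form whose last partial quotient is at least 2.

22565 = 9*2428 + 713
2428 = 3*713 + 289
713 = 2*289 + 135
289 = 2*135 + 19
135 = 7*19 + 2
19 = 9*2 + 1
2 = 2*1 + 0  (stop)
So 22565/2428 = [9; 3, 2, 2, 7, 9, 2].

[9; 3, 2, 2, 7, 9, 2]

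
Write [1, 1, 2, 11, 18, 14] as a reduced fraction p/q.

Fold from the inside: start with 14/1.
  18 + 1/14 = 253/14
  11 + 14/253 = 2797/253
  2 + 253/2797 = 5847/2797
  1 + 2797/5847 = 8644/5847
  1 + 5847/8644 = 14491/8644

14491/8644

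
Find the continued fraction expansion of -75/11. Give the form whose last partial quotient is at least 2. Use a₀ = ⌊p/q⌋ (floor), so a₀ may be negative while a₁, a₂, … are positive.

-75 = -7×11 + 2
11 = 5×2 + 1
2 = 2×1 + 0  (stop)
So -75/11 = [-7; 5, 2].

[-7; 5, 2]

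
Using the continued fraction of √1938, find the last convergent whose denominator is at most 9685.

170500/3873

√1938 = [44; 44, 88, …] (period length 2).
Convergents:
  p_0/q_0 = 44/1
  p_1/q_1 = 1937/44
  p_2/q_2 = 170500/3873
  p_3/q_3 = 7503937/170456
q_2 = 3873 ≤ 9685 < 170456 = q_3, so the answer is 170500/3873.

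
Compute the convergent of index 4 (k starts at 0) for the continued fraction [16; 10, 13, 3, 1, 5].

8597/534

Using pₖ = aₖpₖ₋₁ + pₖ₋₂, qₖ = aₖqₖ₋₁ + qₖ₋₂ (with p₋₁=1, p₋₂=0, q₋₁=0, q₋₂=1):
  k=0: a=16, p=16, q=1
  k=1: a=10, p=161, q=10
  k=2: a=13, p=2109, q=131
  k=3: a=3, p=6488, q=403
  k=4: a=1, p=8597, q=534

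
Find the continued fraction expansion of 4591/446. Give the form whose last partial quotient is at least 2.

[10; 3, 2, 2, 8, 3]

4591 = 10*446 + 131
446 = 3*131 + 53
131 = 2*53 + 25
53 = 2*25 + 3
25 = 8*3 + 1
3 = 3*1 + 0  (stop)
So 4591/446 = [10; 3, 2, 2, 8, 3].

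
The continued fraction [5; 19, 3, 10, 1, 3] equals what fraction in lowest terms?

12983/2570

Using pₖ = aₖpₖ₋₁ + pₖ₋₂ and qₖ = aₖqₖ₋₁ + qₖ₋₂:
  k=0: a=5, p=5, q=1
  k=1: a=19, p=96, q=19
  k=2: a=3, p=293, q=58
  k=3: a=10, p=3026, q=599
  k=4: a=1, p=3319, q=657
  k=5: a=3, p=12983, q=2570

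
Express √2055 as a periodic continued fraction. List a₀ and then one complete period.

a₀ = ⌊√2055⌋ = 45.
With m₀=0, d₀=1 and mₖ₊₁ = dₖaₖ − mₖ, dₖ₊₁ = (n − mₖ₊₁²)/dₖ, aₖ₊₁ = ⌊(a₀+mₖ₊₁)/dₖ₊₁⌋:
  k=1: m=45, d=30, a=3
  k=2: m=45, d=1, a=90
d=1 and a=2a₀=90 at k=2, so the next step gives (m, d) = (45, 30) again — its k=1 value — and the period has length 2.

[45; 3, 90]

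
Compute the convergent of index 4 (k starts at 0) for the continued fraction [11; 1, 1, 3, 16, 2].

Using pₖ = aₖpₖ₋₁ + pₖ₋₂, qₖ = aₖqₖ₋₁ + qₖ₋₂ (with p₋₁=1, p₋₂=0, q₋₁=0, q₋₂=1):
  k=0: a=11, p=11, q=1
  k=1: a=1, p=12, q=1
  k=2: a=1, p=23, q=2
  k=3: a=3, p=81, q=7
  k=4: a=16, p=1319, q=114

1319/114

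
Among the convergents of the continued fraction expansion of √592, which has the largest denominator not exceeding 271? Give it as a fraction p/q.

3528/145

√592 = [24; 3, 48, …] (period length 2).
Convergents:
  p_0/q_0 = 24/1
  p_1/q_1 = 73/3
  p_2/q_2 = 3528/145
  p_3/q_3 = 10657/438
q_2 = 145 ≤ 271 < 438 = q_3, so the answer is 3528/145.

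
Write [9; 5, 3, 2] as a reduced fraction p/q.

340/37

Fold from the inside: start with 2/1.
  3 + 1/2 = 7/2
  5 + 2/7 = 37/7
  9 + 7/37 = 340/37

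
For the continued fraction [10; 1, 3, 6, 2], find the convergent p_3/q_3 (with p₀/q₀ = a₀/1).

Using pₖ = aₖpₖ₋₁ + pₖ₋₂, qₖ = aₖqₖ₋₁ + qₖ₋₂ (with p₋₁=1, p₋₂=0, q₋₁=0, q₋₂=1):
  k=0: a=10, p=10, q=1
  k=1: a=1, p=11, q=1
  k=2: a=3, p=43, q=4
  k=3: a=6, p=269, q=25

269/25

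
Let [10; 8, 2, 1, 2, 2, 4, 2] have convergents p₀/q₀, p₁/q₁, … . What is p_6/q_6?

7114/703

Using pₖ = aₖpₖ₋₁ + pₖ₋₂, qₖ = aₖqₖ₋₁ + qₖ₋₂ (with p₋₁=1, p₋₂=0, q₋₁=0, q₋₂=1):
  k=0: a=10, p=10, q=1
  k=1: a=8, p=81, q=8
  k=2: a=2, p=172, q=17
  k=3: a=1, p=253, q=25
  k=4: a=2, p=678, q=67
  k=5: a=2, p=1609, q=159
  k=6: a=4, p=7114, q=703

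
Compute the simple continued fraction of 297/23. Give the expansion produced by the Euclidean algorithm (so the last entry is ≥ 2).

[12; 1, 10, 2]

297 = 12×23 + 21
23 = 1×21 + 2
21 = 10×2 + 1
2 = 2×1 + 0  (stop)
So 297/23 = [12; 1, 10, 2].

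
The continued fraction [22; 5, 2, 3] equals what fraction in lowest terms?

843/38

Fold from the inside: start with 3/1.
  2 + 1/3 = 7/3
  5 + 3/7 = 38/7
  22 + 7/38 = 843/38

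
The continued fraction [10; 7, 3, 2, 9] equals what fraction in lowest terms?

Using pₖ = aₖpₖ₋₁ + pₖ₋₂ and qₖ = aₖqₖ₋₁ + qₖ₋₂:
  k=0: a=10, p=10, q=1
  k=1: a=7, p=71, q=7
  k=2: a=3, p=223, q=22
  k=3: a=2, p=517, q=51
  k=4: a=9, p=4876, q=481

4876/481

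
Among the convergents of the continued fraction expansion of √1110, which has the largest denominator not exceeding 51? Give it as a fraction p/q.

633/19

√1110 = [33; 3, 6, 3, 66, …] (period length 4).
Convergents:
  p_0/q_0 = 33/1
  p_1/q_1 = 100/3
  p_2/q_2 = 633/19
  p_3/q_3 = 1999/60
q_2 = 19 ≤ 51 < 60 = q_3, so the answer is 633/19.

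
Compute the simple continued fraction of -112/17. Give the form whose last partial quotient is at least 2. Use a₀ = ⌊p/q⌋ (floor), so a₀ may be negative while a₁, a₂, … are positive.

[-7; 2, 2, 3]

-112 = -7·17 + 7
17 = 2·7 + 3
7 = 2·3 + 1
3 = 3·1 + 0  (stop)
So -112/17 = [-7; 2, 2, 3].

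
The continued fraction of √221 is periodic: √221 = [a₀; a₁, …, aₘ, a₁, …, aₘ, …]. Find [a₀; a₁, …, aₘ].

a₀ = ⌊√221⌋ = 14.

[14; 1, 6, 2, 6, 1, 28]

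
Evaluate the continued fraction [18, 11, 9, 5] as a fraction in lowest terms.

9244/511

Using pₖ = aₖpₖ₋₁ + pₖ₋₂ and qₖ = aₖqₖ₋₁ + qₖ₋₂:
  k=0: a=18, p=18, q=1
  k=1: a=11, p=199, q=11
  k=2: a=9, p=1809, q=100
  k=3: a=5, p=9244, q=511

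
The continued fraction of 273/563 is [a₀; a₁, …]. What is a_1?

273 = 0·563 + 273   →  a_0 = 0
563 = 2·273 + 17   →  a_1 = 2

2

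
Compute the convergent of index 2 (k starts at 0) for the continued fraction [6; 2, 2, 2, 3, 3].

32/5

Using pₖ = aₖpₖ₋₁ + pₖ₋₂, qₖ = aₖqₖ₋₁ + qₖ₋₂ (with p₋₁=1, p₋₂=0, q₋₁=0, q₋₂=1):
  k=0: a=6, p=6, q=1
  k=1: a=2, p=13, q=2
  k=2: a=2, p=32, q=5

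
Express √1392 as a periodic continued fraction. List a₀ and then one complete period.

[37; 3, 4, 3, 74]

a₀ = ⌊√1392⌋ = 37.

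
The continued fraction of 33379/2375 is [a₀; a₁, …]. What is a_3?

2

33379 = 14·2375 + 129   →  a_0 = 14
2375 = 18·129 + 53   →  a_1 = 18
129 = 2·53 + 23   →  a_2 = 2
53 = 2·23 + 7   →  a_3 = 2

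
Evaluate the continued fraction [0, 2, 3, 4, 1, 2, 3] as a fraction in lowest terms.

Fold from the inside: start with 3/1.
  2 + 1/3 = 7/3
  1 + 3/7 = 10/7
  4 + 7/10 = 47/10
  3 + 10/47 = 151/47
  2 + 47/151 = 349/151
  0 + 151/349 = 151/349

151/349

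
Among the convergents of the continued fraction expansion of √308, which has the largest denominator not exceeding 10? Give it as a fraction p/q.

158/9

√308 = [17; 1, 1, 4, 1, 1, 34, …] (period length 6).
Convergents:
  p_0/q_0 = 17/1
  p_1/q_1 = 18/1
  p_2/q_2 = 35/2
  p_3/q_3 = 158/9
  p_4/q_4 = 193/11
q_3 = 9 ≤ 10 < 11 = q_4, so the answer is 158/9.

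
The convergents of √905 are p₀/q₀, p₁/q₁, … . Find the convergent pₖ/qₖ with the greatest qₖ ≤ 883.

21690/721

√905 = [30; 12, 60, …] (period length 2).
Convergents:
  p_0/q_0 = 30/1
  p_1/q_1 = 361/12
  p_2/q_2 = 21690/721
  p_3/q_3 = 260641/8664
q_2 = 721 ≤ 883 < 8664 = q_3, so the answer is 21690/721.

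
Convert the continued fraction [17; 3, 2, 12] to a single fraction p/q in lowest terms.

1504/87

Fold from the inside: start with 12/1.
  2 + 1/12 = 25/12
  3 + 12/25 = 87/25
  17 + 25/87 = 1504/87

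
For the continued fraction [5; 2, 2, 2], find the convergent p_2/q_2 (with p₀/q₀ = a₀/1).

Using pₖ = aₖpₖ₋₁ + pₖ₋₂, qₖ = aₖqₖ₋₁ + qₖ₋₂ (with p₋₁=1, p₋₂=0, q₋₁=0, q₋₂=1):
  k=0: a=5, p=5, q=1
  k=1: a=2, p=11, q=2
  k=2: a=2, p=27, q=5

27/5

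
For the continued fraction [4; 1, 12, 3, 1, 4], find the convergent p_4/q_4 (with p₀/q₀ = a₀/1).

Using pₖ = aₖpₖ₋₁ + pₖ₋₂, qₖ = aₖqₖ₋₁ + qₖ₋₂ (with p₋₁=1, p₋₂=0, q₋₁=0, q₋₂=1):
  k=0: a=4, p=4, q=1
  k=1: a=1, p=5, q=1
  k=2: a=12, p=64, q=13
  k=3: a=3, p=197, q=40
  k=4: a=1, p=261, q=53

261/53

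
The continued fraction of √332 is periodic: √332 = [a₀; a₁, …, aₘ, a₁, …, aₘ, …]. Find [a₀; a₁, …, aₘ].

a₀ = ⌊√332⌋ = 18.
With m₀=0, d₀=1 and mₖ₊₁ = dₖaₖ − mₖ, dₖ₊₁ = (n − mₖ₊₁²)/dₖ, aₖ₊₁ = ⌊(a₀+mₖ₊₁)/dₖ₊₁⌋:
  k=1: m=18, d=8, a=4
  k=2: m=14, d=17, a=1
  k=3: m=3, d=19, a=1
  k=4: m=16, d=4, a=8
  k=5: m=16, d=19, a=1
  k=6: m=3, d=17, a=1
  k=7: m=14, d=8, a=4
  k=8: m=18, d=1, a=36
d=1 and a=2a₀=36 at k=8, so the next step gives (m, d) = (18, 8) again — its k=1 value — and the period has length 8.

[18; 4, 1, 1, 8, 1, 1, 4, 36]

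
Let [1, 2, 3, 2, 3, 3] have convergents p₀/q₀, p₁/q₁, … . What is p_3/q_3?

Using pₖ = aₖpₖ₋₁ + pₖ₋₂, qₖ = aₖqₖ₋₁ + qₖ₋₂ (with p₋₁=1, p₋₂=0, q₋₁=0, q₋₂=1):
  k=0: a=1, p=1, q=1
  k=1: a=2, p=3, q=2
  k=2: a=3, p=10, q=7
  k=3: a=2, p=23, q=16

23/16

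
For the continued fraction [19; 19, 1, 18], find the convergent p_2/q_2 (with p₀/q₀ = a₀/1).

Using pₖ = aₖpₖ₋₁ + pₖ₋₂, qₖ = aₖqₖ₋₁ + qₖ₋₂ (with p₋₁=1, p₋₂=0, q₋₁=0, q₋₂=1):
  k=0: a=19, p=19, q=1
  k=1: a=19, p=362, q=19
  k=2: a=1, p=381, q=20

381/20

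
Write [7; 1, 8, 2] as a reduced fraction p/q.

Fold from the inside: start with 2/1.
  8 + 1/2 = 17/2
  1 + 2/17 = 19/17
  7 + 17/19 = 150/19

150/19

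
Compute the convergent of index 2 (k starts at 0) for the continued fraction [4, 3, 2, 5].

Using pₖ = aₖpₖ₋₁ + pₖ₋₂, qₖ = aₖqₖ₋₁ + qₖ₋₂ (with p₋₁=1, p₋₂=0, q₋₁=0, q₋₂=1):
  k=0: a=4, p=4, q=1
  k=1: a=3, p=13, q=3
  k=2: a=2, p=30, q=7

30/7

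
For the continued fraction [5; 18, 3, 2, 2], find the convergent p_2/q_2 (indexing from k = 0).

Using pₖ = aₖpₖ₋₁ + pₖ₋₂, qₖ = aₖqₖ₋₁ + qₖ₋₂ (with p₋₁=1, p₋₂=0, q₋₁=0, q₋₂=1):
  k=0: a=5, p=5, q=1
  k=1: a=18, p=91, q=18
  k=2: a=3, p=278, q=55

278/55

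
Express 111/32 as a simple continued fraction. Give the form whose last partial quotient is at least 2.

[3; 2, 7, 2]

111 = 3×32 + 15
32 = 2×15 + 2
15 = 7×2 + 1
2 = 2×1 + 0  (stop)
So 111/32 = [3; 2, 7, 2].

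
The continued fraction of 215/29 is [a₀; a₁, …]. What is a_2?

215 = 7·29 + 12   →  a_0 = 7
29 = 2·12 + 5   →  a_1 = 2
12 = 2·5 + 2   →  a_2 = 2

2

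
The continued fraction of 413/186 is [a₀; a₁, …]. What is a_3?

413 = 2·186 + 41   →  a_0 = 2
186 = 4·41 + 22   →  a_1 = 4
41 = 1·22 + 19   →  a_2 = 1
22 = 1·19 + 3   →  a_3 = 1

1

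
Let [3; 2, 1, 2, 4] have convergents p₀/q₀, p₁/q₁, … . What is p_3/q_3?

Using pₖ = aₖpₖ₋₁ + pₖ₋₂, qₖ = aₖqₖ₋₁ + qₖ₋₂ (with p₋₁=1, p₋₂=0, q₋₁=0, q₋₂=1):
  k=0: a=3, p=3, q=1
  k=1: a=2, p=7, q=2
  k=2: a=1, p=10, q=3
  k=3: a=2, p=27, q=8

27/8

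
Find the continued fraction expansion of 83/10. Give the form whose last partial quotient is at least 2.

83 = 8·10 + 3
10 = 3·3 + 1
3 = 3·1 + 0  (stop)
So 83/10 = [8; 3, 3].

[8; 3, 3]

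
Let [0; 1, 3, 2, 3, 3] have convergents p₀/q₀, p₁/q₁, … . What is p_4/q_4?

Using pₖ = aₖpₖ₋₁ + pₖ₋₂, qₖ = aₖqₖ₋₁ + qₖ₋₂ (with p₋₁=1, p₋₂=0, q₋₁=0, q₋₂=1):
  k=0: a=0, p=0, q=1
  k=1: a=1, p=1, q=1
  k=2: a=3, p=3, q=4
  k=3: a=2, p=7, q=9
  k=4: a=3, p=24, q=31

24/31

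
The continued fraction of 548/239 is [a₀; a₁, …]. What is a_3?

2

548 = 2·239 + 70   →  a_0 = 2
239 = 3·70 + 29   →  a_1 = 3
70 = 2·29 + 12   →  a_2 = 2
29 = 2·12 + 5   →  a_3 = 2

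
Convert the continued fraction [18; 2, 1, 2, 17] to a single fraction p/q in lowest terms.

2554/139

Using pₖ = aₖpₖ₋₁ + pₖ₋₂ and qₖ = aₖqₖ₋₁ + qₖ₋₂:
  k=0: a=18, p=18, q=1
  k=1: a=2, p=37, q=2
  k=2: a=1, p=55, q=3
  k=3: a=2, p=147, q=8
  k=4: a=17, p=2554, q=139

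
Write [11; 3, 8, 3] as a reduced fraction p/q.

Using pₖ = aₖpₖ₋₁ + pₖ₋₂ and qₖ = aₖqₖ₋₁ + qₖ₋₂:
  k=0: a=11, p=11, q=1
  k=1: a=3, p=34, q=3
  k=2: a=8, p=283, q=25
  k=3: a=3, p=883, q=78

883/78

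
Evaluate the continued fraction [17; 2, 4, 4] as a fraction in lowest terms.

Using pₖ = aₖpₖ₋₁ + pₖ₋₂ and qₖ = aₖqₖ₋₁ + qₖ₋₂:
  k=0: a=17, p=17, q=1
  k=1: a=2, p=35, q=2
  k=2: a=4, p=157, q=9
  k=3: a=4, p=663, q=38

663/38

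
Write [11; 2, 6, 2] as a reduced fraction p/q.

Fold from the inside: start with 2/1.
  6 + 1/2 = 13/2
  2 + 2/13 = 28/13
  11 + 13/28 = 321/28

321/28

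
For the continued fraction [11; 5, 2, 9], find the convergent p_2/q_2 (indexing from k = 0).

123/11

Using pₖ = aₖpₖ₋₁ + pₖ₋₂, qₖ = aₖqₖ₋₁ + qₖ₋₂ (with p₋₁=1, p₋₂=0, q₋₁=0, q₋₂=1):
  k=0: a=11, p=11, q=1
  k=1: a=5, p=56, q=5
  k=2: a=2, p=123, q=11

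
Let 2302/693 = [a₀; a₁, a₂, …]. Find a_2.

9

2302 = 3·693 + 223   →  a_0 = 3
693 = 3·223 + 24   →  a_1 = 3
223 = 9·24 + 7   →  a_2 = 9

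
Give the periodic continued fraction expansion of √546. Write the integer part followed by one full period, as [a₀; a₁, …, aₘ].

[23; 2, 1, 2, 1, 2, 46]

a₀ = ⌊√546⌋ = 23.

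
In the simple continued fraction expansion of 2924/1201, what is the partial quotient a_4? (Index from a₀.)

2924 = 2·1201 + 522   →  a_0 = 2
1201 = 2·522 + 157   →  a_1 = 2
522 = 3·157 + 51   →  a_2 = 3
157 = 3·51 + 4   →  a_3 = 3
51 = 12·4 + 3   →  a_4 = 12

12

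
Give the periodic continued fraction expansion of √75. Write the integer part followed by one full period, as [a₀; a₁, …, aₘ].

[8; 1, 1, 1, 16]

a₀ = ⌊√75⌋ = 8.
With m₀=0, d₀=1 and mₖ₊₁ = dₖaₖ − mₖ, dₖ₊₁ = (n − mₖ₊₁²)/dₖ, aₖ₊₁ = ⌊(a₀+mₖ₊₁)/dₖ₊₁⌋:
  k=1: m=8, d=11, a=1
  k=2: m=3, d=6, a=1
  k=3: m=3, d=11, a=1
  k=4: m=8, d=1, a=16
d=1 and a=2a₀=16 at k=4, so the next step gives (m, d) = (8, 11) again — its k=1 value — and the period has length 4.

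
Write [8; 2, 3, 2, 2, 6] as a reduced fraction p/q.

2109/250

Using pₖ = aₖpₖ₋₁ + pₖ₋₂ and qₖ = aₖqₖ₋₁ + qₖ₋₂:
  k=0: a=8, p=8, q=1
  k=1: a=2, p=17, q=2
  k=2: a=3, p=59, q=7
  k=3: a=2, p=135, q=16
  k=4: a=2, p=329, q=39
  k=5: a=6, p=2109, q=250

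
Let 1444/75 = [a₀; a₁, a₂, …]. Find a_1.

3

1444 = 19·75 + 19   →  a_0 = 19
75 = 3·19 + 18   →  a_1 = 3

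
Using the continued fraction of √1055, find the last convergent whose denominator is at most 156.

1689/52

√1055 = [32; 2, 12, 2, 64, …] (period length 4).
Convergents:
  p_0/q_0 = 32/1
  p_1/q_1 = 65/2
  p_2/q_2 = 812/25
  p_3/q_3 = 1689/52
  p_4/q_4 = 108908/3353
q_3 = 52 ≤ 156 < 3353 = q_4, so the answer is 1689/52.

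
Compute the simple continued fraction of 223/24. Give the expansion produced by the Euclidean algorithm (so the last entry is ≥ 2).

[9; 3, 2, 3]

223 = 9*24 + 7
24 = 3*7 + 3
7 = 2*3 + 1
3 = 3*1 + 0  (stop)
So 223/24 = [9; 3, 2, 3].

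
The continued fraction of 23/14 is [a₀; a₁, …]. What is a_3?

1

23 = 1·14 + 9   →  a_0 = 1
14 = 1·9 + 5   →  a_1 = 1
9 = 1·5 + 4   →  a_2 = 1
5 = 1·4 + 1   →  a_3 = 1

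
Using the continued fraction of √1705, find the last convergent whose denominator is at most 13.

289/7

√1705 = [41; 3, 2, 3, 82, …] (period length 4).
Convergents:
  p_0/q_0 = 41/1
  p_1/q_1 = 124/3
  p_2/q_2 = 289/7
  p_3/q_3 = 991/24
q_2 = 7 ≤ 13 < 24 = q_3, so the answer is 289/7.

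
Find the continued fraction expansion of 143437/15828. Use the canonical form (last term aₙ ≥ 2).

143437 = 9*15828 + 985
15828 = 16*985 + 68
985 = 14*68 + 33
68 = 2*33 + 2
33 = 16*2 + 1
2 = 2*1 + 0  (stop)
So 143437/15828 = [9; 16, 14, 2, 16, 2].

[9; 16, 14, 2, 16, 2]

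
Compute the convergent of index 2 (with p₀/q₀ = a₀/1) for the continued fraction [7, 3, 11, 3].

Using pₖ = aₖpₖ₋₁ + pₖ₋₂, qₖ = aₖqₖ₋₁ + qₖ₋₂ (with p₋₁=1, p₋₂=0, q₋₁=0, q₋₂=1):
  k=0: a=7, p=7, q=1
  k=1: a=3, p=22, q=3
  k=2: a=11, p=249, q=34

249/34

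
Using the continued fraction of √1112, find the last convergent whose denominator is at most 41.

√1112 = [33; 2, 1, 7, 1, 2, 66, …] (period length 6).
Convergents:
  p_0/q_0 = 33/1
  p_1/q_1 = 67/2
  p_2/q_2 = 100/3
  p_3/q_3 = 767/23
  p_4/q_4 = 867/26
  p_5/q_5 = 2501/75
q_4 = 26 ≤ 41 < 75 = q_5, so the answer is 867/26.

867/26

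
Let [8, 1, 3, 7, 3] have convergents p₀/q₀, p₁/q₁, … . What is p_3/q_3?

254/29

Using pₖ = aₖpₖ₋₁ + pₖ₋₂, qₖ = aₖqₖ₋₁ + qₖ₋₂ (with p₋₁=1, p₋₂=0, q₋₁=0, q₋₂=1):
  k=0: a=8, p=8, q=1
  k=1: a=1, p=9, q=1
  k=2: a=3, p=35, q=4
  k=3: a=7, p=254, q=29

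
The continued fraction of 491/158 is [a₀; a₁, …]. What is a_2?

3

491 = 3·158 + 17   →  a_0 = 3
158 = 9·17 + 5   →  a_1 = 9
17 = 3·5 + 2   →  a_2 = 3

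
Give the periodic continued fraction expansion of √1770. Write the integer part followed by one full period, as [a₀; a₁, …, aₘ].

a₀ = ⌊√1770⌋ = 42.

[42; 14, 84]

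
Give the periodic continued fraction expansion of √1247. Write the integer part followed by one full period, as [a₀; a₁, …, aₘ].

[35; 3, 5, 9, 1, 9, 5, 3, 70]

a₀ = ⌊√1247⌋ = 35.
With m₀=0, d₀=1 and mₖ₊₁ = dₖaₖ − mₖ, dₖ₊₁ = (n − mₖ₊₁²)/dₖ, aₖ₊₁ = ⌊(a₀+mₖ₊₁)/dₖ₊₁⌋:
  k=1: m=35, d=22, a=3
  k=2: m=31, d=13, a=5
  k=3: m=34, d=7, a=9
  k=4: m=29, d=58, a=1
  k=5: m=29, d=7, a=9
  k=6: m=34, d=13, a=5
  k=7: m=31, d=22, a=3
  k=8: m=35, d=1, a=70
d=1 and a=2a₀=70 at k=8, so the next step gives (m, d) = (35, 22) again — its k=1 value — and the period has length 8.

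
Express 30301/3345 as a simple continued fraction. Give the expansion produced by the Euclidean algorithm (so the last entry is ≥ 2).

30301 = 9*3345 + 196
3345 = 17*196 + 13
196 = 15*13 + 1
13 = 13*1 + 0  (stop)
So 30301/3345 = [9; 17, 15, 13].

[9; 17, 15, 13]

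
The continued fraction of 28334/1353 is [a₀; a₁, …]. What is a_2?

28334 = 20·1353 + 1274   →  a_0 = 20
1353 = 1·1274 + 79   →  a_1 = 1
1274 = 16·79 + 10   →  a_2 = 16

16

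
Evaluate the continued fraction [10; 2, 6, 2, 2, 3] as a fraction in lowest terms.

2459/235

Using pₖ = aₖpₖ₋₁ + pₖ₋₂ and qₖ = aₖqₖ₋₁ + qₖ₋₂:
  k=0: a=10, p=10, q=1
  k=1: a=2, p=21, q=2
  k=2: a=6, p=136, q=13
  k=3: a=2, p=293, q=28
  k=4: a=2, p=722, q=69
  k=5: a=3, p=2459, q=235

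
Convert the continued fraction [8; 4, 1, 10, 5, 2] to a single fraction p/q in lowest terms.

4955/604

Fold from the inside: start with 2/1.
  5 + 1/2 = 11/2
  10 + 2/11 = 112/11
  1 + 11/112 = 123/112
  4 + 112/123 = 604/123
  8 + 123/604 = 4955/604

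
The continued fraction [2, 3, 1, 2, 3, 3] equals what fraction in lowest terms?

277/122

Fold from the inside: start with 3/1.
  3 + 1/3 = 10/3
  2 + 3/10 = 23/10
  1 + 10/23 = 33/23
  3 + 23/33 = 122/33
  2 + 33/122 = 277/122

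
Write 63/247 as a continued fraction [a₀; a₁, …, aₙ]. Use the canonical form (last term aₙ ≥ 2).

[0; 3, 1, 11, 1, 1, 2]

63 = 0·247 + 63
247 = 3·63 + 58
63 = 1·58 + 5
58 = 11·5 + 3
5 = 1·3 + 2
3 = 1·2 + 1
2 = 2·1 + 0  (stop)
So 63/247 = [0; 3, 1, 11, 1, 1, 2].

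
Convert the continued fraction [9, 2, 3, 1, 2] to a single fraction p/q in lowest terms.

236/25

Fold from the inside: start with 2/1.
  1 + 1/2 = 3/2
  3 + 2/3 = 11/3
  2 + 3/11 = 25/11
  9 + 11/25 = 236/25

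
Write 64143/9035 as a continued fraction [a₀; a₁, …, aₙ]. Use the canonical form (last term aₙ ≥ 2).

64143 = 7×9035 + 898
9035 = 10×898 + 55
898 = 16×55 + 18
55 = 3×18 + 1
18 = 18×1 + 0  (stop)
So 64143/9035 = [7; 10, 16, 3, 18].

[7; 10, 16, 3, 18]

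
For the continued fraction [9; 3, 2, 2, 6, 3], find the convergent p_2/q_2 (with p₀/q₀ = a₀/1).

65/7

Using pₖ = aₖpₖ₋₁ + pₖ₋₂, qₖ = aₖqₖ₋₁ + qₖ₋₂ (with p₋₁=1, p₋₂=0, q₋₁=0, q₋₂=1):
  k=0: a=9, p=9, q=1
  k=1: a=3, p=28, q=3
  k=2: a=2, p=65, q=7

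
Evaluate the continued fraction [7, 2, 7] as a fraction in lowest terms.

Fold from the inside: start with 7/1.
  2 + 1/7 = 15/7
  7 + 7/15 = 112/15

112/15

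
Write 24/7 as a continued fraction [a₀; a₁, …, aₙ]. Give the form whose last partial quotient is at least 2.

24 = 3×7 + 3
7 = 2×3 + 1
3 = 3×1 + 0  (stop)
So 24/7 = [3; 2, 3].

[3; 2, 3]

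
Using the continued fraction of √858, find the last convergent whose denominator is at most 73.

√858 = [29; 3, 2, 3, 58, …] (period length 4).
Convergents:
  p_0/q_0 = 29/1
  p_1/q_1 = 88/3
  p_2/q_2 = 205/7
  p_3/q_3 = 703/24
  p_4/q_4 = 40979/1399
q_3 = 24 ≤ 73 < 1399 = q_4, so the answer is 703/24.

703/24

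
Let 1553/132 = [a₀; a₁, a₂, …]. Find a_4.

1553 = 11·132 + 101   →  a_0 = 11
132 = 1·101 + 31   →  a_1 = 1
101 = 3·31 + 8   →  a_2 = 3
31 = 3·8 + 7   →  a_3 = 3
8 = 1·7 + 1   →  a_4 = 1

1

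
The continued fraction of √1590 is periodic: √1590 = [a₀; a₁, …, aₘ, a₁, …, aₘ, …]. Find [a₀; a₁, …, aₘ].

a₀ = ⌊√1590⌋ = 39.

[39; 1, 6, 1, 78]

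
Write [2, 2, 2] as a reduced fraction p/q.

Fold from the inside: start with 2/1.
  2 + 1/2 = 5/2
  2 + 2/5 = 12/5

12/5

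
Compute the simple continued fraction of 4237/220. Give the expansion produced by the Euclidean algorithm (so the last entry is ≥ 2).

4237 = 19×220 + 57
220 = 3×57 + 49
57 = 1×49 + 8
49 = 6×8 + 1
8 = 8×1 + 0  (stop)
So 4237/220 = [19; 3, 1, 6, 8].

[19; 3, 1, 6, 8]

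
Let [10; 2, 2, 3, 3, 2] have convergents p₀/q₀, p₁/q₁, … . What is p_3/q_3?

Using pₖ = aₖpₖ₋₁ + pₖ₋₂, qₖ = aₖqₖ₋₁ + qₖ₋₂ (with p₋₁=1, p₋₂=0, q₋₁=0, q₋₂=1):
  k=0: a=10, p=10, q=1
  k=1: a=2, p=21, q=2
  k=2: a=2, p=52, q=5
  k=3: a=3, p=177, q=17

177/17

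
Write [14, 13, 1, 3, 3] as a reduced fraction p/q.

2519/179

Fold from the inside: start with 3/1.
  3 + 1/3 = 10/3
  1 + 3/10 = 13/10
  13 + 10/13 = 179/13
  14 + 13/179 = 2519/179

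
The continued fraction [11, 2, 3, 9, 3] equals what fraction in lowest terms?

2309/202

Using pₖ = aₖpₖ₋₁ + pₖ₋₂ and qₖ = aₖqₖ₋₁ + qₖ₋₂:
  k=0: a=11, p=11, q=1
  k=1: a=2, p=23, q=2
  k=2: a=3, p=80, q=7
  k=3: a=9, p=743, q=65
  k=4: a=3, p=2309, q=202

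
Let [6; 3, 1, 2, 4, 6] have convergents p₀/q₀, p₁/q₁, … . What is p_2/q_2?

Using pₖ = aₖpₖ₋₁ + pₖ₋₂, qₖ = aₖqₖ₋₁ + qₖ₋₂ (with p₋₁=1, p₋₂=0, q₋₁=0, q₋₂=1):
  k=0: a=6, p=6, q=1
  k=1: a=3, p=19, q=3
  k=2: a=1, p=25, q=4

25/4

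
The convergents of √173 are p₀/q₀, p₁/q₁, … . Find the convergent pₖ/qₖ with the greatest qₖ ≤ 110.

√173 = [13; 6, 1, 1, 6, 26, …] (period length 5).
Convergents:
  p_0/q_0 = 13/1
  p_1/q_1 = 79/6
  p_2/q_2 = 92/7
  p_3/q_3 = 171/13
  p_4/q_4 = 1118/85
  p_5/q_5 = 29239/2223
q_4 = 85 ≤ 110 < 2223 = q_5, so the answer is 1118/85.

1118/85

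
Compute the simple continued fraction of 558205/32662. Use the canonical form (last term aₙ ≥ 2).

558205 = 17×32662 + 2951
32662 = 11×2951 + 201
2951 = 14×201 + 137
201 = 1×137 + 64
137 = 2×64 + 9
64 = 7×9 + 1
9 = 9×1 + 0  (stop)
So 558205/32662 = [17; 11, 14, 1, 2, 7, 9].

[17; 11, 14, 1, 2, 7, 9]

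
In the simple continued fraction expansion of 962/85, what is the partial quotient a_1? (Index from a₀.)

3

962 = 11·85 + 27   →  a_0 = 11
85 = 3·27 + 4   →  a_1 = 3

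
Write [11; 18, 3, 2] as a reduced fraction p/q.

1415/128

Fold from the inside: start with 2/1.
  3 + 1/2 = 7/2
  18 + 2/7 = 128/7
  11 + 7/128 = 1415/128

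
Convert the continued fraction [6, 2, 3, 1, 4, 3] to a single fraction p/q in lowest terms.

889/138

Fold from the inside: start with 3/1.
  4 + 1/3 = 13/3
  1 + 3/13 = 16/13
  3 + 13/16 = 61/16
  2 + 16/61 = 138/61
  6 + 61/138 = 889/138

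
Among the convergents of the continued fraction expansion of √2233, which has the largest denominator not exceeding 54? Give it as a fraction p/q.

√2233 = [47; 3, 1, 12, 1, 3, 94, …] (period length 6).
Convergents:
  p_0/q_0 = 47/1
  p_1/q_1 = 142/3
  p_2/q_2 = 189/4
  p_3/q_3 = 2410/51
  p_4/q_4 = 2599/55
q_3 = 51 ≤ 54 < 55 = q_4, so the answer is 2410/51.

2410/51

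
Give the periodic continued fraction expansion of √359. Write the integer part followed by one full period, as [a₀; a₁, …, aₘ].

a₀ = ⌊√359⌋ = 18.
With m₀=0, d₀=1 and mₖ₊₁ = dₖaₖ − mₖ, dₖ₊₁ = (n − mₖ₊₁²)/dₖ, aₖ₊₁ = ⌊(a₀+mₖ₊₁)/dₖ₊₁⌋:
  k=1: m=18, d=35, a=1
  k=2: m=17, d=2, a=17
  k=3: m=17, d=35, a=1
  k=4: m=18, d=1, a=36
d=1 and a=2a₀=36 at k=4, so the next step gives (m, d) = (18, 35) again — its k=1 value — and the period has length 4.

[18; 1, 17, 1, 36]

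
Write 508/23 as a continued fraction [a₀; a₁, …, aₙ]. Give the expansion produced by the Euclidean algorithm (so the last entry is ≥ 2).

508 = 22·23 + 2
23 = 11·2 + 1
2 = 2·1 + 0  (stop)
So 508/23 = [22; 11, 2].

[22; 11, 2]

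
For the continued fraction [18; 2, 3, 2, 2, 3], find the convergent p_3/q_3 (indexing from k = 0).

295/16

Using pₖ = aₖpₖ₋₁ + pₖ₋₂, qₖ = aₖqₖ₋₁ + qₖ₋₂ (with p₋₁=1, p₋₂=0, q₋₁=0, q₋₂=1):
  k=0: a=18, p=18, q=1
  k=1: a=2, p=37, q=2
  k=2: a=3, p=129, q=7
  k=3: a=2, p=295, q=16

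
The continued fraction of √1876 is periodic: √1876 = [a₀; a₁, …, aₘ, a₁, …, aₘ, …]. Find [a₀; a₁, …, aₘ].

a₀ = ⌊√1876⌋ = 43.
With m₀=0, d₀=1 and mₖ₊₁ = dₖaₖ − mₖ, dₖ₊₁ = (n − mₖ₊₁²)/dₖ, aₖ₊₁ = ⌊(a₀+mₖ₊₁)/dₖ₊₁⌋:
  k=1: m=43, d=27, a=3
  k=2: m=38, d=16, a=5
  k=3: m=42, d=7, a=12
  k=4: m=42, d=16, a=5
  k=5: m=38, d=27, a=3
  k=6: m=43, d=1, a=86
d=1 and a=2a₀=86 at k=6, so the next step gives (m, d) = (43, 27) again — its k=1 value — and the period has length 6.

[43; 3, 5, 12, 5, 3, 86]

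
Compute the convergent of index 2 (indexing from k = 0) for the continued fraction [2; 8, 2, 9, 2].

36/17

Using pₖ = aₖpₖ₋₁ + pₖ₋₂, qₖ = aₖqₖ₋₁ + qₖ₋₂ (with p₋₁=1, p₋₂=0, q₋₁=0, q₋₂=1):
  k=0: a=2, p=2, q=1
  k=1: a=8, p=17, q=8
  k=2: a=2, p=36, q=17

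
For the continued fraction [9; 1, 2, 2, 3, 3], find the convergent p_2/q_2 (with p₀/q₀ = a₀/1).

29/3

Using pₖ = aₖpₖ₋₁ + pₖ₋₂, qₖ = aₖqₖ₋₁ + qₖ₋₂ (with p₋₁=1, p₋₂=0, q₋₁=0, q₋₂=1):
  k=0: a=9, p=9, q=1
  k=1: a=1, p=10, q=1
  k=2: a=2, p=29, q=3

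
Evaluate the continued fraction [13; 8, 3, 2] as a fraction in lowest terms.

Fold from the inside: start with 2/1.
  3 + 1/2 = 7/2
  8 + 2/7 = 58/7
  13 + 7/58 = 761/58

761/58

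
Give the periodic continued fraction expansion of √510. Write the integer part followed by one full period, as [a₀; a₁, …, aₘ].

a₀ = ⌊√510⌋ = 22.
With m₀=0, d₀=1 and mₖ₊₁ = dₖaₖ − mₖ, dₖ₊₁ = (n − mₖ₊₁²)/dₖ, aₖ₊₁ = ⌊(a₀+mₖ₊₁)/dₖ₊₁⌋:
  k=1: m=22, d=26, a=1
  k=2: m=4, d=19, a=1
  k=3: m=15, d=15, a=2
  k=4: m=15, d=19, a=1
  k=5: m=4, d=26, a=1
  k=6: m=22, d=1, a=44
d=1 and a=2a₀=44 at k=6, so the next step gives (m, d) = (22, 26) again — its k=1 value — and the period has length 6.

[22; 1, 1, 2, 1, 1, 44]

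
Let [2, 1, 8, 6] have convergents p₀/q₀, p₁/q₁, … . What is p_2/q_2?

26/9

Using pₖ = aₖpₖ₋₁ + pₖ₋₂, qₖ = aₖqₖ₋₁ + qₖ₋₂ (with p₋₁=1, p₋₂=0, q₋₁=0, q₋₂=1):
  k=0: a=2, p=2, q=1
  k=1: a=1, p=3, q=1
  k=2: a=8, p=26, q=9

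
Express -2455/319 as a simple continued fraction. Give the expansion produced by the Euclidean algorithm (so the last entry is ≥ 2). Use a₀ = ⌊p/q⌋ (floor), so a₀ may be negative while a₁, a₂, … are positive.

[-8; 3, 3, 2, 6, 2]

-2455 = -8*319 + 97
319 = 3*97 + 28
97 = 3*28 + 13
28 = 2*13 + 2
13 = 6*2 + 1
2 = 2*1 + 0  (stop)
So -2455/319 = [-8; 3, 3, 2, 6, 2].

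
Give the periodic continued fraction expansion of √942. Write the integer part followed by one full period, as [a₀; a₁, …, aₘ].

a₀ = ⌊√942⌋ = 30.

[30; 1, 2, 4, 20, 4, 2, 1, 60]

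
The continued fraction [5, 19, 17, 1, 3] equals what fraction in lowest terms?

Using pₖ = aₖpₖ₋₁ + pₖ₋₂ and qₖ = aₖqₖ₋₁ + qₖ₋₂:
  k=0: a=5, p=5, q=1
  k=1: a=19, p=96, q=19
  k=2: a=17, p=1637, q=324
  k=3: a=1, p=1733, q=343
  k=4: a=3, p=6836, q=1353

6836/1353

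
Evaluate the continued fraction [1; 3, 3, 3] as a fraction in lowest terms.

Using pₖ = aₖpₖ₋₁ + pₖ₋₂ and qₖ = aₖqₖ₋₁ + qₖ₋₂:
  k=0: a=1, p=1, q=1
  k=1: a=3, p=4, q=3
  k=2: a=3, p=13, q=10
  k=3: a=3, p=43, q=33

43/33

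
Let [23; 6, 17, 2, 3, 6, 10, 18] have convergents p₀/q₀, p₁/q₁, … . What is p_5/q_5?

Using pₖ = aₖpₖ₋₁ + pₖ₋₂, qₖ = aₖqₖ₋₁ + qₖ₋₂ (with p₋₁=1, p₋₂=0, q₋₁=0, q₋₂=1):
  k=0: a=23, p=23, q=1
  k=1: a=6, p=139, q=6
  k=2: a=17, p=2386, q=103
  k=3: a=2, p=4911, q=212
  k=4: a=3, p=17119, q=739
  k=5: a=6, p=107625, q=4646

107625/4646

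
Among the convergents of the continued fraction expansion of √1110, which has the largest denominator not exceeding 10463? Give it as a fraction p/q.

132567/3979

√1110 = [33; 3, 6, 3, 66, …] (period length 4).
Convergents:
  p_0/q_0 = 33/1
  p_1/q_1 = 100/3
  p_2/q_2 = 633/19
  p_3/q_3 = 1999/60
  p_4/q_4 = 132567/3979
  p_5/q_5 = 399700/11997
q_4 = 3979 ≤ 10463 < 11997 = q_5, so the answer is 132567/3979.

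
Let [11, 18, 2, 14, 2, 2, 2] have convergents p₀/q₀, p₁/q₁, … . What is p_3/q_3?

5925/536

Using pₖ = aₖpₖ₋₁ + pₖ₋₂, qₖ = aₖqₖ₋₁ + qₖ₋₂ (with p₋₁=1, p₋₂=0, q₋₁=0, q₋₂=1):
  k=0: a=11, p=11, q=1
  k=1: a=18, p=199, q=18
  k=2: a=2, p=409, q=37
  k=3: a=14, p=5925, q=536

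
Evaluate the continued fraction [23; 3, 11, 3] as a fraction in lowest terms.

Fold from the inside: start with 3/1.
  11 + 1/3 = 34/3
  3 + 3/34 = 105/34
  23 + 34/105 = 2449/105

2449/105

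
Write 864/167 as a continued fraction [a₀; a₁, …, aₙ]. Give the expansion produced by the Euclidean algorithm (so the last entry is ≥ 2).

864 = 5*167 + 29
167 = 5*29 + 22
29 = 1*22 + 7
22 = 3*7 + 1
7 = 7*1 + 0  (stop)
So 864/167 = [5; 5, 1, 3, 7].

[5; 5, 1, 3, 7]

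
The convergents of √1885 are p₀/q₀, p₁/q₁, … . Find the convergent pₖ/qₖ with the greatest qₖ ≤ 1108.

45023/1037

√1885 = [43; 2, 2, 2, 86, …] (period length 4).
Convergents:
  p_0/q_0 = 43/1
  p_1/q_1 = 87/2
  p_2/q_2 = 217/5
  p_3/q_3 = 521/12
  p_4/q_4 = 45023/1037
  p_5/q_5 = 90567/2086
q_4 = 1037 ≤ 1108 < 2086 = q_5, so the answer is 45023/1037.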